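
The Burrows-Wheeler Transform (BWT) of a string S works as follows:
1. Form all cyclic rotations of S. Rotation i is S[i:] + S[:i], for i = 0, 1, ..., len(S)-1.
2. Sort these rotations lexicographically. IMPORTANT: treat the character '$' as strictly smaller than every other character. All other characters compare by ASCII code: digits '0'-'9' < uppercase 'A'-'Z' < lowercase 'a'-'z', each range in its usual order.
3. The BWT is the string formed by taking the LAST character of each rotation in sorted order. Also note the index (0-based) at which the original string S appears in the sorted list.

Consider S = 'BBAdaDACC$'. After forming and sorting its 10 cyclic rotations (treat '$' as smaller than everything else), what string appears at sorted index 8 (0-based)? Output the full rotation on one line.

Answer: aDACC$BBAd

Derivation:
All 10 rotations (rotation i = S[i:]+S[:i]):
  rot[0] = BBAdaDACC$
  rot[1] = BAdaDACC$B
  rot[2] = AdaDACC$BB
  rot[3] = daDACC$BBA
  rot[4] = aDACC$BBAd
  rot[5] = DACC$BBAda
  rot[6] = ACC$BBAdaD
  rot[7] = CC$BBAdaDA
  rot[8] = C$BBAdaDAC
  rot[9] = $BBAdaDACC
Sorted (with $ < everything):
  sorted[0] = $BBAdaDACC
  sorted[1] = ACC$BBAdaD
  sorted[2] = AdaDACC$BB
  sorted[3] = BAdaDACC$B
  sorted[4] = BBAdaDACC$
  sorted[5] = C$BBAdaDAC
  sorted[6] = CC$BBAdaDA
  sorted[7] = DACC$BBAda
  sorted[8] = aDACC$BBAd
  sorted[9] = daDACC$BBA
sorted[8] = aDACC$BBAd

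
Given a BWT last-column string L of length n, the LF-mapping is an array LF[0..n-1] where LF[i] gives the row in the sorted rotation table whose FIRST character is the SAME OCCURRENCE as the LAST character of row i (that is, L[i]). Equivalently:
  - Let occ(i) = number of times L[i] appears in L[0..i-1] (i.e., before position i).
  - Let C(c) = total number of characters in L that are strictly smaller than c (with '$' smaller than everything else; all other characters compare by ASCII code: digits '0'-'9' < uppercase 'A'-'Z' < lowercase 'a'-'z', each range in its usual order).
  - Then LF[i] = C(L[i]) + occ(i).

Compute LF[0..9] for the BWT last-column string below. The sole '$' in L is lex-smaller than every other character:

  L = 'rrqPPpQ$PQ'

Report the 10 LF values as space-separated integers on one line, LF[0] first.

Char counts: '$':1, 'P':3, 'Q':2, 'p':1, 'q':1, 'r':2
C (first-col start): C('$')=0, C('P')=1, C('Q')=4, C('p')=6, C('q')=7, C('r')=8
L[0]='r': occ=0, LF[0]=C('r')+0=8+0=8
L[1]='r': occ=1, LF[1]=C('r')+1=8+1=9
L[2]='q': occ=0, LF[2]=C('q')+0=7+0=7
L[3]='P': occ=0, LF[3]=C('P')+0=1+0=1
L[4]='P': occ=1, LF[4]=C('P')+1=1+1=2
L[5]='p': occ=0, LF[5]=C('p')+0=6+0=6
L[6]='Q': occ=0, LF[6]=C('Q')+0=4+0=4
L[7]='$': occ=0, LF[7]=C('$')+0=0+0=0
L[8]='P': occ=2, LF[8]=C('P')+2=1+2=3
L[9]='Q': occ=1, LF[9]=C('Q')+1=4+1=5

Answer: 8 9 7 1 2 6 4 0 3 5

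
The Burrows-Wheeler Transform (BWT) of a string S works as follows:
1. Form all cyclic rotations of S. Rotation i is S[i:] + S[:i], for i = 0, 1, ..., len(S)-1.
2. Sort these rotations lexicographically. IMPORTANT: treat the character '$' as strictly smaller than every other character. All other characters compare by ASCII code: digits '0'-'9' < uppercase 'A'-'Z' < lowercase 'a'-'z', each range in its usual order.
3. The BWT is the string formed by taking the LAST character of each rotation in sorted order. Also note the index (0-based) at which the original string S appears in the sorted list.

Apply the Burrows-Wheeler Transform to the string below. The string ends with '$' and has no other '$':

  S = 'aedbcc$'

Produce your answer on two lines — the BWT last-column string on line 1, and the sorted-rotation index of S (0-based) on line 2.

All 7 rotations (rotation i = S[i:]+S[:i]):
  rot[0] = aedbcc$
  rot[1] = edbcc$a
  rot[2] = dbcc$ae
  rot[3] = bcc$aed
  rot[4] = cc$aedb
  rot[5] = c$aedbc
  rot[6] = $aedbcc
Sorted (with $ < everything):
  sorted[0] = $aedbcc  (last char: 'c')
  sorted[1] = aedbcc$  (last char: '$')
  sorted[2] = bcc$aed  (last char: 'd')
  sorted[3] = c$aedbc  (last char: 'c')
  sorted[4] = cc$aedb  (last char: 'b')
  sorted[5] = dbcc$ae  (last char: 'e')
  sorted[6] = edbcc$a  (last char: 'a')
Last column: c$dcbea
Original string S is at sorted index 1

Answer: c$dcbea
1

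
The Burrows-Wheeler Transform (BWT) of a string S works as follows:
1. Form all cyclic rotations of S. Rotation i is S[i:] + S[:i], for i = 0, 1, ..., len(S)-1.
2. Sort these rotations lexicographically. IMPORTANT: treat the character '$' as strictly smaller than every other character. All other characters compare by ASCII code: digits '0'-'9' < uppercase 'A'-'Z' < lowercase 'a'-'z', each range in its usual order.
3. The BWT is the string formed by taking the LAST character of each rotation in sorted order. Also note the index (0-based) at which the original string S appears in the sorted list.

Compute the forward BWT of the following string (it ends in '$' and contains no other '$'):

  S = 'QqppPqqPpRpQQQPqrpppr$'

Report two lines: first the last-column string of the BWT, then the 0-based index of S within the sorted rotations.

Answer: rqpQQQp$ppRPqrppqQPPpq
7

Derivation:
All 22 rotations (rotation i = S[i:]+S[:i]):
  rot[0] = QqppPqqPpRpQQQPqrpppr$
  rot[1] = qppPqqPpRpQQQPqrpppr$Q
  rot[2] = ppPqqPpRpQQQPqrpppr$Qq
  rot[3] = pPqqPpRpQQQPqrpppr$Qqp
  rot[4] = PqqPpRpQQQPqrpppr$Qqpp
  rot[5] = qqPpRpQQQPqrpppr$QqppP
  rot[6] = qPpRpQQQPqrpppr$QqppPq
  rot[7] = PpRpQQQPqrpppr$QqppPqq
  rot[8] = pRpQQQPqrpppr$QqppPqqP
  rot[9] = RpQQQPqrpppr$QqppPqqPp
  rot[10] = pQQQPqrpppr$QqppPqqPpR
  rot[11] = QQQPqrpppr$QqppPqqPpRp
  rot[12] = QQPqrpppr$QqppPqqPpRpQ
  rot[13] = QPqrpppr$QqppPqqPpRpQQ
  rot[14] = Pqrpppr$QqppPqqPpRpQQQ
  rot[15] = qrpppr$QqppPqqPpRpQQQP
  rot[16] = rpppr$QqppPqqPpRpQQQPq
  rot[17] = pppr$QqppPqqPpRpQQQPqr
  rot[18] = ppr$QqppPqqPpRpQQQPqrp
  rot[19] = pr$QqppPqqPpRpQQQPqrpp
  rot[20] = r$QqppPqqPpRpQQQPqrppp
  rot[21] = $QqppPqqPpRpQQQPqrpppr
Sorted (with $ < everything):
  sorted[0] = $QqppPqqPpRpQQQPqrpppr  (last char: 'r')
  sorted[1] = PpRpQQQPqrpppr$QqppPqq  (last char: 'q')
  sorted[2] = PqqPpRpQQQPqrpppr$Qqpp  (last char: 'p')
  sorted[3] = Pqrpppr$QqppPqqPpRpQQQ  (last char: 'Q')
  sorted[4] = QPqrpppr$QqppPqqPpRpQQ  (last char: 'Q')
  sorted[5] = QQPqrpppr$QqppPqqPpRpQ  (last char: 'Q')
  sorted[6] = QQQPqrpppr$QqppPqqPpRp  (last char: 'p')
  sorted[7] = QqppPqqPpRpQQQPqrpppr$  (last char: '$')
  sorted[8] = RpQQQPqrpppr$QqppPqqPp  (last char: 'p')
  sorted[9] = pPqqPpRpQQQPqrpppr$Qqp  (last char: 'p')
  sorted[10] = pQQQPqrpppr$QqppPqqPpR  (last char: 'R')
  sorted[11] = pRpQQQPqrpppr$QqppPqqP  (last char: 'P')
  sorted[12] = ppPqqPpRpQQQPqrpppr$Qq  (last char: 'q')
  sorted[13] = pppr$QqppPqqPpRpQQQPqr  (last char: 'r')
  sorted[14] = ppr$QqppPqqPpRpQQQPqrp  (last char: 'p')
  sorted[15] = pr$QqppPqqPpRpQQQPqrpp  (last char: 'p')
  sorted[16] = qPpRpQQQPqrpppr$QqppPq  (last char: 'q')
  sorted[17] = qppPqqPpRpQQQPqrpppr$Q  (last char: 'Q')
  sorted[18] = qqPpRpQQQPqrpppr$QqppP  (last char: 'P')
  sorted[19] = qrpppr$QqppPqqPpRpQQQP  (last char: 'P')
  sorted[20] = r$QqppPqqPpRpQQQPqrppp  (last char: 'p')
  sorted[21] = rpppr$QqppPqqPpRpQQQPq  (last char: 'q')
Last column: rqpQQQp$ppRPqrppqQPPpq
Original string S is at sorted index 7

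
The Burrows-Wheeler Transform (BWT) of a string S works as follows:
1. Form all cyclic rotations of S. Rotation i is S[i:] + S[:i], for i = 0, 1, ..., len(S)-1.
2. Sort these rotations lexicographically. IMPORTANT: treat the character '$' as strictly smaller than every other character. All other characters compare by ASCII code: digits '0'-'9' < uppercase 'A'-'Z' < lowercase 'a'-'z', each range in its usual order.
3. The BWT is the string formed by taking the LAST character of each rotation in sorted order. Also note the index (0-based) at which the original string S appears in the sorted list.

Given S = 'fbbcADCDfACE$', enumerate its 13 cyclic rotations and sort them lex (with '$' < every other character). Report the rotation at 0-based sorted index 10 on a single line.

All 13 rotations (rotation i = S[i:]+S[:i]):
  rot[0] = fbbcADCDfACE$
  rot[1] = bbcADCDfACE$f
  rot[2] = bcADCDfACE$fb
  rot[3] = cADCDfACE$fbb
  rot[4] = ADCDfACE$fbbc
  rot[5] = DCDfACE$fbbcA
  rot[6] = CDfACE$fbbcAD
  rot[7] = DfACE$fbbcADC
  rot[8] = fACE$fbbcADCD
  rot[9] = ACE$fbbcADCDf
  rot[10] = CE$fbbcADCDfA
  rot[11] = E$fbbcADCDfAC
  rot[12] = $fbbcADCDfACE
Sorted (with $ < everything):
  sorted[0] = $fbbcADCDfACE
  sorted[1] = ACE$fbbcADCDf
  sorted[2] = ADCDfACE$fbbc
  sorted[3] = CDfACE$fbbcAD
  sorted[4] = CE$fbbcADCDfA
  sorted[5] = DCDfACE$fbbcA
  sorted[6] = DfACE$fbbcADC
  sorted[7] = E$fbbcADCDfAC
  sorted[8] = bbcADCDfACE$f
  sorted[9] = bcADCDfACE$fb
  sorted[10] = cADCDfACE$fbb
  sorted[11] = fACE$fbbcADCD
  sorted[12] = fbbcADCDfACE$
sorted[10] = cADCDfACE$fbb

Answer: cADCDfACE$fbb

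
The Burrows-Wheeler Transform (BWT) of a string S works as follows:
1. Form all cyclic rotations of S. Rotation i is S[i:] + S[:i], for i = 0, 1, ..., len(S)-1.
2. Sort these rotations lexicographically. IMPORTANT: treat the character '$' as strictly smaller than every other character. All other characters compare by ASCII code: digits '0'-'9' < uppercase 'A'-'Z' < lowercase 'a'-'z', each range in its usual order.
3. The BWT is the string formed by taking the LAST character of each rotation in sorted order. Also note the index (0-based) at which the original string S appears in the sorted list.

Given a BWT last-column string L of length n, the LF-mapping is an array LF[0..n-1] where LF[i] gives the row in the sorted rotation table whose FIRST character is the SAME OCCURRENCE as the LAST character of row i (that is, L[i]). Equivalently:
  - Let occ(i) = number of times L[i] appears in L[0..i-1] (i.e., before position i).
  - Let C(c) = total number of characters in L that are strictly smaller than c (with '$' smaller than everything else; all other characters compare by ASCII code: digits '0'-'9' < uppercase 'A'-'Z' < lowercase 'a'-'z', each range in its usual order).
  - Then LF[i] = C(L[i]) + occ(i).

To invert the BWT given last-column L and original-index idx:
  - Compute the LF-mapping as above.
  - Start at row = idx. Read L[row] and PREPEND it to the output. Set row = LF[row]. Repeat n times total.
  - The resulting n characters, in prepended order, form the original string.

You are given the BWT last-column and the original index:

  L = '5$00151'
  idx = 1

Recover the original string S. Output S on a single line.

LF mapping: 5 0 1 2 3 6 4
Walk LF starting at row 1, prepending L[row]:
  step 1: row=1, L[1]='$', prepend. Next row=LF[1]=0
  step 2: row=0, L[0]='5', prepend. Next row=LF[0]=5
  step 3: row=5, L[5]='5', prepend. Next row=LF[5]=6
  step 4: row=6, L[6]='1', prepend. Next row=LF[6]=4
  step 5: row=4, L[4]='1', prepend. Next row=LF[4]=3
  step 6: row=3, L[3]='0', prepend. Next row=LF[3]=2
  step 7: row=2, L[2]='0', prepend. Next row=LF[2]=1
Reversed output: 001155$

Answer: 001155$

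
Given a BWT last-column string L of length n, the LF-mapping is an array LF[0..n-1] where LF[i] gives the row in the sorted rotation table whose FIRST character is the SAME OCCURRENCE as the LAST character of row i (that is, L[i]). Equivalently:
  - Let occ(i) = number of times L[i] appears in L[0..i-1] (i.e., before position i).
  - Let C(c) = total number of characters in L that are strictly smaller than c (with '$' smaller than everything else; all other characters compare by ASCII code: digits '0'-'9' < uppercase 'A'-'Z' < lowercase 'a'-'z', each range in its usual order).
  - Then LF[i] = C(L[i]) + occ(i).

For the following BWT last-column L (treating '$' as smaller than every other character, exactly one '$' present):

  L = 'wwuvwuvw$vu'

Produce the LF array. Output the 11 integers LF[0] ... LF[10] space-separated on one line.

Char counts: '$':1, 'u':3, 'v':3, 'w':4
C (first-col start): C('$')=0, C('u')=1, C('v')=4, C('w')=7
L[0]='w': occ=0, LF[0]=C('w')+0=7+0=7
L[1]='w': occ=1, LF[1]=C('w')+1=7+1=8
L[2]='u': occ=0, LF[2]=C('u')+0=1+0=1
L[3]='v': occ=0, LF[3]=C('v')+0=4+0=4
L[4]='w': occ=2, LF[4]=C('w')+2=7+2=9
L[5]='u': occ=1, LF[5]=C('u')+1=1+1=2
L[6]='v': occ=1, LF[6]=C('v')+1=4+1=5
L[7]='w': occ=3, LF[7]=C('w')+3=7+3=10
L[8]='$': occ=0, LF[8]=C('$')+0=0+0=0
L[9]='v': occ=2, LF[9]=C('v')+2=4+2=6
L[10]='u': occ=2, LF[10]=C('u')+2=1+2=3

Answer: 7 8 1 4 9 2 5 10 0 6 3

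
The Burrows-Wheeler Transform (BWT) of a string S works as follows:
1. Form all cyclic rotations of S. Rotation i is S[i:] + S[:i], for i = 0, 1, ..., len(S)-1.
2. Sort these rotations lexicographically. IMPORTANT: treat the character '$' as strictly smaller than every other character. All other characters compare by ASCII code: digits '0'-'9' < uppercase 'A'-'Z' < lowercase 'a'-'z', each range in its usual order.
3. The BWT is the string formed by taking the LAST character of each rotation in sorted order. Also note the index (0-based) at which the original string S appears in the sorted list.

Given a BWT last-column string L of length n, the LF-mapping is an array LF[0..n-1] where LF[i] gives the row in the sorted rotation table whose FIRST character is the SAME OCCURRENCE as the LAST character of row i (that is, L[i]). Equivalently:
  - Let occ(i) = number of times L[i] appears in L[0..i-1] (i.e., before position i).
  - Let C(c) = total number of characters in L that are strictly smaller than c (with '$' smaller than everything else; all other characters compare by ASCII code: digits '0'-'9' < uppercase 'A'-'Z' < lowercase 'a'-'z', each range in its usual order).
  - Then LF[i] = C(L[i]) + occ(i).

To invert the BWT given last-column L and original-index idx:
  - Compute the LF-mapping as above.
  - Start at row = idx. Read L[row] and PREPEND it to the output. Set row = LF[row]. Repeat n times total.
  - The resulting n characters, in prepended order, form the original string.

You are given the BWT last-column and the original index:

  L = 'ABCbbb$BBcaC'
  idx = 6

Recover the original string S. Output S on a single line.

LF mapping: 1 2 5 8 9 10 0 3 4 11 7 6
Walk LF starting at row 6, prepending L[row]:
  step 1: row=6, L[6]='$', prepend. Next row=LF[6]=0
  step 2: row=0, L[0]='A', prepend. Next row=LF[0]=1
  step 3: row=1, L[1]='B', prepend. Next row=LF[1]=2
  step 4: row=2, L[2]='C', prepend. Next row=LF[2]=5
  step 5: row=5, L[5]='b', prepend. Next row=LF[5]=10
  step 6: row=10, L[10]='a', prepend. Next row=LF[10]=7
  step 7: row=7, L[7]='B', prepend. Next row=LF[7]=3
  step 8: row=3, L[3]='b', prepend. Next row=LF[3]=8
  step 9: row=8, L[8]='B', prepend. Next row=LF[8]=4
  step 10: row=4, L[4]='b', prepend. Next row=LF[4]=9
  step 11: row=9, L[9]='c', prepend. Next row=LF[9]=11
  step 12: row=11, L[11]='C', prepend. Next row=LF[11]=6
Reversed output: CcbBbBabCBA$

Answer: CcbBbBabCBA$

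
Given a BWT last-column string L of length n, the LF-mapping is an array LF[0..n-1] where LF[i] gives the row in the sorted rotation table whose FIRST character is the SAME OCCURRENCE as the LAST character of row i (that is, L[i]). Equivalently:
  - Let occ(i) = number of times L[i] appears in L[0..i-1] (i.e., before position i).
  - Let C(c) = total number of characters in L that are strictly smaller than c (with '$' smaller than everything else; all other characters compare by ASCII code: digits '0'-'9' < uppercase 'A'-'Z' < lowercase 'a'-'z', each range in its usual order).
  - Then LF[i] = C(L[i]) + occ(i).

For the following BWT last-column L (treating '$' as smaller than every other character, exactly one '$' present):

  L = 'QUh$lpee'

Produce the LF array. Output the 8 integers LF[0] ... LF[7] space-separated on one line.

Char counts: '$':1, 'Q':1, 'U':1, 'e':2, 'h':1, 'l':1, 'p':1
C (first-col start): C('$')=0, C('Q')=1, C('U')=2, C('e')=3, C('h')=5, C('l')=6, C('p')=7
L[0]='Q': occ=0, LF[0]=C('Q')+0=1+0=1
L[1]='U': occ=0, LF[1]=C('U')+0=2+0=2
L[2]='h': occ=0, LF[2]=C('h')+0=5+0=5
L[3]='$': occ=0, LF[3]=C('$')+0=0+0=0
L[4]='l': occ=0, LF[4]=C('l')+0=6+0=6
L[5]='p': occ=0, LF[5]=C('p')+0=7+0=7
L[6]='e': occ=0, LF[6]=C('e')+0=3+0=3
L[7]='e': occ=1, LF[7]=C('e')+1=3+1=4

Answer: 1 2 5 0 6 7 3 4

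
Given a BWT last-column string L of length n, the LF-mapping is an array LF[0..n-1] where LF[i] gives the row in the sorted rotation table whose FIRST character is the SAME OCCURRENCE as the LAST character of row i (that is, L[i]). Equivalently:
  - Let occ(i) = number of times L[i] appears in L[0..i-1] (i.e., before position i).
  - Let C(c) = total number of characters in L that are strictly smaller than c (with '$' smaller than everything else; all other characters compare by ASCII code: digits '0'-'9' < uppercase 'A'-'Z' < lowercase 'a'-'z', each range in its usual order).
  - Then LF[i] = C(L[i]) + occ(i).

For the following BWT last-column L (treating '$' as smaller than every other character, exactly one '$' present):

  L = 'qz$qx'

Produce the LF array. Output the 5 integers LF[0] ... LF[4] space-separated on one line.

Char counts: '$':1, 'q':2, 'x':1, 'z':1
C (first-col start): C('$')=0, C('q')=1, C('x')=3, C('z')=4
L[0]='q': occ=0, LF[0]=C('q')+0=1+0=1
L[1]='z': occ=0, LF[1]=C('z')+0=4+0=4
L[2]='$': occ=0, LF[2]=C('$')+0=0+0=0
L[3]='q': occ=1, LF[3]=C('q')+1=1+1=2
L[4]='x': occ=0, LF[4]=C('x')+0=3+0=3

Answer: 1 4 0 2 3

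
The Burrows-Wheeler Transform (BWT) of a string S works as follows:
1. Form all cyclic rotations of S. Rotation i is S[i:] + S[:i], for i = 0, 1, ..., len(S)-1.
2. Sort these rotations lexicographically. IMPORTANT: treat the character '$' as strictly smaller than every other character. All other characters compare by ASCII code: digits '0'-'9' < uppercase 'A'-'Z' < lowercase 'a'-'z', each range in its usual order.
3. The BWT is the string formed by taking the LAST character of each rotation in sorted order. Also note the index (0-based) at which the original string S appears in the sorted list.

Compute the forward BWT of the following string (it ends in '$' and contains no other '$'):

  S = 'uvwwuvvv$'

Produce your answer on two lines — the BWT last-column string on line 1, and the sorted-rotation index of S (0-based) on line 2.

All 9 rotations (rotation i = S[i:]+S[:i]):
  rot[0] = uvwwuvvv$
  rot[1] = vwwuvvv$u
  rot[2] = wwuvvv$uv
  rot[3] = wuvvv$uvw
  rot[4] = uvvv$uvww
  rot[5] = vvv$uvwwu
  rot[6] = vv$uvwwuv
  rot[7] = v$uvwwuvv
  rot[8] = $uvwwuvvv
Sorted (with $ < everything):
  sorted[0] = $uvwwuvvv  (last char: 'v')
  sorted[1] = uvvv$uvww  (last char: 'w')
  sorted[2] = uvwwuvvv$  (last char: '$')
  sorted[3] = v$uvwwuvv  (last char: 'v')
  sorted[4] = vv$uvwwuv  (last char: 'v')
  sorted[5] = vvv$uvwwu  (last char: 'u')
  sorted[6] = vwwuvvv$u  (last char: 'u')
  sorted[7] = wuvvv$uvw  (last char: 'w')
  sorted[8] = wwuvvv$uv  (last char: 'v')
Last column: vw$vvuuwv
Original string S is at sorted index 2

Answer: vw$vvuuwv
2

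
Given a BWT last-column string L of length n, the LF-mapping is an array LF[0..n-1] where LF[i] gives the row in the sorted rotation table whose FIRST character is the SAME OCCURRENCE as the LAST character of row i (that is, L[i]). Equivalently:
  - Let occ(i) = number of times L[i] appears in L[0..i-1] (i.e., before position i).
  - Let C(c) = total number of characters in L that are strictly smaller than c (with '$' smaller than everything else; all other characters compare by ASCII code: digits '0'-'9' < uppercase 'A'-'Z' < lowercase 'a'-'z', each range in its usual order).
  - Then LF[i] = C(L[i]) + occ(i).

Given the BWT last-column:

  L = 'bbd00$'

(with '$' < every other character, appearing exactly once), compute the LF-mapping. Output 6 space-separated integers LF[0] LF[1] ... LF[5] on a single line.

Char counts: '$':1, '0':2, 'b':2, 'd':1
C (first-col start): C('$')=0, C('0')=1, C('b')=3, C('d')=5
L[0]='b': occ=0, LF[0]=C('b')+0=3+0=3
L[1]='b': occ=1, LF[1]=C('b')+1=3+1=4
L[2]='d': occ=0, LF[2]=C('d')+0=5+0=5
L[3]='0': occ=0, LF[3]=C('0')+0=1+0=1
L[4]='0': occ=1, LF[4]=C('0')+1=1+1=2
L[5]='$': occ=0, LF[5]=C('$')+0=0+0=0

Answer: 3 4 5 1 2 0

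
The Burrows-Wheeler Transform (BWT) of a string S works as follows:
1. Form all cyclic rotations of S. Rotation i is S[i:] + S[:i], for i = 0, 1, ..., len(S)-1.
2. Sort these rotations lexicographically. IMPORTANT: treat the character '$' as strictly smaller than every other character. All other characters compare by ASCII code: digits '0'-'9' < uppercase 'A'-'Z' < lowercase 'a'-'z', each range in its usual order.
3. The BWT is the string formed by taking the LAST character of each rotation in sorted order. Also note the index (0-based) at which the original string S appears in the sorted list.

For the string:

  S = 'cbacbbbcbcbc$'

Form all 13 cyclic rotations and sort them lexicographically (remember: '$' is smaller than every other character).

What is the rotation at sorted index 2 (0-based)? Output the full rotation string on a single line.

All 13 rotations (rotation i = S[i:]+S[:i]):
  rot[0] = cbacbbbcbcbc$
  rot[1] = bacbbbcbcbc$c
  rot[2] = acbbbcbcbc$cb
  rot[3] = cbbbcbcbc$cba
  rot[4] = bbbcbcbc$cbac
  rot[5] = bbcbcbc$cbacb
  rot[6] = bcbcbc$cbacbb
  rot[7] = cbcbc$cbacbbb
  rot[8] = bcbc$cbacbbbc
  rot[9] = cbc$cbacbbbcb
  rot[10] = bc$cbacbbbcbc
  rot[11] = c$cbacbbbcbcb
  rot[12] = $cbacbbbcbcbc
Sorted (with $ < everything):
  sorted[0] = $cbacbbbcbcbc
  sorted[1] = acbbbcbcbc$cb
  sorted[2] = bacbbbcbcbc$c
  sorted[3] = bbbcbcbc$cbac
  sorted[4] = bbcbcbc$cbacb
  sorted[5] = bc$cbacbbbcbc
  sorted[6] = bcbc$cbacbbbc
  sorted[7] = bcbcbc$cbacbb
  sorted[8] = c$cbacbbbcbcb
  sorted[9] = cbacbbbcbcbc$
  sorted[10] = cbbbcbcbc$cba
  sorted[11] = cbc$cbacbbbcb
  sorted[12] = cbcbc$cbacbbb
sorted[2] = bacbbbcbcbc$c

Answer: bacbbbcbcbc$c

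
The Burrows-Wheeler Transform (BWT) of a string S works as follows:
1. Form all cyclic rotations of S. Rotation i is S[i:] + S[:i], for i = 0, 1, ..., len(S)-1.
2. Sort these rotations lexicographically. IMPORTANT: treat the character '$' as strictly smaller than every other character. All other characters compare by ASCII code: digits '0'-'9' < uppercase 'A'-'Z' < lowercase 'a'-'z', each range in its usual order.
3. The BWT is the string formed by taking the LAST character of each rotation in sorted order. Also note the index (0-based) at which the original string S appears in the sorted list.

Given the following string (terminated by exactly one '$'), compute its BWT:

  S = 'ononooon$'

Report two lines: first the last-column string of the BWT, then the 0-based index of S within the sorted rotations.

All 9 rotations (rotation i = S[i:]+S[:i]):
  rot[0] = ononooon$
  rot[1] = nonooon$o
  rot[2] = onooon$on
  rot[3] = nooon$ono
  rot[4] = ooon$onon
  rot[5] = oon$onono
  rot[6] = on$ononoo
  rot[7] = n$ononooo
  rot[8] = $ononooon
Sorted (with $ < everything):
  sorted[0] = $ononooon  (last char: 'n')
  sorted[1] = n$ononooo  (last char: 'o')
  sorted[2] = nonooon$o  (last char: 'o')
  sorted[3] = nooon$ono  (last char: 'o')
  sorted[4] = on$ononoo  (last char: 'o')
  sorted[5] = ononooon$  (last char: '$')
  sorted[6] = onooon$on  (last char: 'n')
  sorted[7] = oon$onono  (last char: 'o')
  sorted[8] = ooon$onon  (last char: 'n')
Last column: noooo$non
Original string S is at sorted index 5

Answer: noooo$non
5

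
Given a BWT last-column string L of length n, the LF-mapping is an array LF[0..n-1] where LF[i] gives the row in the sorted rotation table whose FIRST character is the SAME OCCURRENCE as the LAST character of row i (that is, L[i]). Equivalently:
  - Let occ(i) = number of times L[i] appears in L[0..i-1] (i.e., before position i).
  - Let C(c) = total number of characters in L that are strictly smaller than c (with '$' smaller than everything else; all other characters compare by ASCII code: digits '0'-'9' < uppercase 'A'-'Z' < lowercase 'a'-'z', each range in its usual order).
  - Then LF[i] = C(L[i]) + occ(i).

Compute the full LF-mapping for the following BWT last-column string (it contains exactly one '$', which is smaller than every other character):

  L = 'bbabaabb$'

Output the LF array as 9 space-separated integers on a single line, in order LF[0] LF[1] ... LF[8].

Answer: 4 5 1 6 2 3 7 8 0

Derivation:
Char counts: '$':1, 'a':3, 'b':5
C (first-col start): C('$')=0, C('a')=1, C('b')=4
L[0]='b': occ=0, LF[0]=C('b')+0=4+0=4
L[1]='b': occ=1, LF[1]=C('b')+1=4+1=5
L[2]='a': occ=0, LF[2]=C('a')+0=1+0=1
L[3]='b': occ=2, LF[3]=C('b')+2=4+2=6
L[4]='a': occ=1, LF[4]=C('a')+1=1+1=2
L[5]='a': occ=2, LF[5]=C('a')+2=1+2=3
L[6]='b': occ=3, LF[6]=C('b')+3=4+3=7
L[7]='b': occ=4, LF[7]=C('b')+4=4+4=8
L[8]='$': occ=0, LF[8]=C('$')+0=0+0=0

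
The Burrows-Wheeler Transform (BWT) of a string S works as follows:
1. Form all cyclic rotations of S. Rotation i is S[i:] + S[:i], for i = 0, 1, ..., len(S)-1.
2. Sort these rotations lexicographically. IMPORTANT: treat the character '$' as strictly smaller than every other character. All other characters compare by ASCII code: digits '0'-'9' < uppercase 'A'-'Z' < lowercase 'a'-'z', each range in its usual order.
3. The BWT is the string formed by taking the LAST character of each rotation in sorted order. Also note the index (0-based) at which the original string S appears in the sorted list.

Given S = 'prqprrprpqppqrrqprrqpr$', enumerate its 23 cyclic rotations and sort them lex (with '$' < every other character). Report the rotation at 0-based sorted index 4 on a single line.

All 23 rotations (rotation i = S[i:]+S[:i]):
  rot[0] = prqprrprpqppqrrqprrqpr$
  rot[1] = rqprrprpqppqrrqprrqpr$p
  rot[2] = qprrprpqppqrrqprrqpr$pr
  rot[3] = prrprpqppqrrqprrqpr$prq
  rot[4] = rrprpqppqrrqprrqpr$prqp
  rot[5] = rprpqppqrrqprrqpr$prqpr
  rot[6] = prpqppqrrqprrqpr$prqprr
  rot[7] = rpqppqrrqprrqpr$prqprrp
  rot[8] = pqppqrrqprrqpr$prqprrpr
  rot[9] = qppqrrqprrqpr$prqprrprp
  rot[10] = ppqrrqprrqpr$prqprrprpq
  rot[11] = pqrrqprrqpr$prqprrprpqp
  rot[12] = qrrqprrqpr$prqprrprpqpp
  rot[13] = rrqprrqpr$prqprrprpqppq
  rot[14] = rqprrqpr$prqprrprpqppqr
  rot[15] = qprrqpr$prqprrprpqppqrr
  rot[16] = prrqpr$prqprrprpqppqrrq
  rot[17] = rrqpr$prqprrprpqppqrrqp
  rot[18] = rqpr$prqprrprpqppqrrqpr
  rot[19] = qpr$prqprrprpqppqrrqprr
  rot[20] = pr$prqprrprpqppqrrqprrq
  rot[21] = r$prqprrprpqppqrrqprrqp
  rot[22] = $prqprrprpqppqrrqprrqpr
Sorted (with $ < everything):
  sorted[0] = $prqprrprpqppqrrqprrqpr
  sorted[1] = ppqrrqprrqpr$prqprrprpq
  sorted[2] = pqppqrrqprrqpr$prqprrpr
  sorted[3] = pqrrqprrqpr$prqprrprpqp
  sorted[4] = pr$prqprrprpqppqrrqprrq
  sorted[5] = prpqppqrrqprrqpr$prqprr
  sorted[6] = prqprrprpqppqrrqprrqpr$
  sorted[7] = prrprpqppqrrqprrqpr$prq
  sorted[8] = prrqpr$prqprrprpqppqrrq
  sorted[9] = qppqrrqprrqpr$prqprrprp
  sorted[10] = qpr$prqprrprpqppqrrqprr
  sorted[11] = qprrprpqppqrrqprrqpr$pr
  sorted[12] = qprrqpr$prqprrprpqppqrr
  sorted[13] = qrrqprrqpr$prqprrprpqpp
  sorted[14] = r$prqprrprpqppqrrqprrqp
  sorted[15] = rpqppqrrqprrqpr$prqprrp
  sorted[16] = rprpqppqrrqprrqpr$prqpr
  sorted[17] = rqpr$prqprrprpqppqrrqpr
  sorted[18] = rqprrprpqppqrrqprrqpr$p
  sorted[19] = rqprrqpr$prqprrprpqppqr
  sorted[20] = rrprpqppqrrqprrqpr$prqp
  sorted[21] = rrqpr$prqprrprpqppqrrqp
  sorted[22] = rrqprrqpr$prqprrprpqppq
sorted[4] = pr$prqprrprpqppqrrqprrq

Answer: pr$prqprrprpqppqrrqprrq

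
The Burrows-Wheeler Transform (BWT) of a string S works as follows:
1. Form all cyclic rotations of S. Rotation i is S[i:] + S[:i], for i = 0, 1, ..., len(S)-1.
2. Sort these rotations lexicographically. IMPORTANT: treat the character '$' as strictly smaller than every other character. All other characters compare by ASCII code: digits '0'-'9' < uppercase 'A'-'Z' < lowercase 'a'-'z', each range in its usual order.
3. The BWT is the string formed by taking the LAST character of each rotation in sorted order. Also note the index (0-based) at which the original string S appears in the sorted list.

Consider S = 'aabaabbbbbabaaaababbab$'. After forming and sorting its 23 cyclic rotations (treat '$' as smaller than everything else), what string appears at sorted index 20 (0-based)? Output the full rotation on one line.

Answer: bbbabaaaababbab$aabaabb

Derivation:
All 23 rotations (rotation i = S[i:]+S[:i]):
  rot[0] = aabaabbbbbabaaaababbab$
  rot[1] = abaabbbbbabaaaababbab$a
  rot[2] = baabbbbbabaaaababbab$aa
  rot[3] = aabbbbbabaaaababbab$aab
  rot[4] = abbbbbabaaaababbab$aaba
  rot[5] = bbbbbabaaaababbab$aabaa
  rot[6] = bbbbabaaaababbab$aabaab
  rot[7] = bbbabaaaababbab$aabaabb
  rot[8] = bbabaaaababbab$aabaabbb
  rot[9] = babaaaababbab$aabaabbbb
  rot[10] = abaaaababbab$aabaabbbbb
  rot[11] = baaaababbab$aabaabbbbba
  rot[12] = aaaababbab$aabaabbbbbab
  rot[13] = aaababbab$aabaabbbbbaba
  rot[14] = aababbab$aabaabbbbbabaa
  rot[15] = ababbab$aabaabbbbbabaaa
  rot[16] = babbab$aabaabbbbbabaaaa
  rot[17] = abbab$aabaabbbbbabaaaab
  rot[18] = bbab$aabaabbbbbabaaaaba
  rot[19] = bab$aabaabbbbbabaaaabab
  rot[20] = ab$aabaabbbbbabaaaababb
  rot[21] = b$aabaabbbbbabaaaababba
  rot[22] = $aabaabbbbbabaaaababbab
Sorted (with $ < everything):
  sorted[0] = $aabaabbbbbabaaaababbab
  sorted[1] = aaaababbab$aabaabbbbbab
  sorted[2] = aaababbab$aabaabbbbbaba
  sorted[3] = aabaabbbbbabaaaababbab$
  sorted[4] = aababbab$aabaabbbbbabaa
  sorted[5] = aabbbbbabaaaababbab$aab
  sorted[6] = ab$aabaabbbbbabaaaababb
  sorted[7] = abaaaababbab$aabaabbbbb
  sorted[8] = abaabbbbbabaaaababbab$a
  sorted[9] = ababbab$aabaabbbbbabaaa
  sorted[10] = abbab$aabaabbbbbabaaaab
  sorted[11] = abbbbbabaaaababbab$aaba
  sorted[12] = b$aabaabbbbbabaaaababba
  sorted[13] = baaaababbab$aabaabbbbba
  sorted[14] = baabbbbbabaaaababbab$aa
  sorted[15] = bab$aabaabbbbbabaaaabab
  sorted[16] = babaaaababbab$aabaabbbb
  sorted[17] = babbab$aabaabbbbbabaaaa
  sorted[18] = bbab$aabaabbbbbabaaaaba
  sorted[19] = bbabaaaababbab$aabaabbb
  sorted[20] = bbbabaaaababbab$aabaabb
  sorted[21] = bbbbabaaaababbab$aabaab
  sorted[22] = bbbbbabaaaababbab$aabaa
sorted[20] = bbbabaaaababbab$aabaabb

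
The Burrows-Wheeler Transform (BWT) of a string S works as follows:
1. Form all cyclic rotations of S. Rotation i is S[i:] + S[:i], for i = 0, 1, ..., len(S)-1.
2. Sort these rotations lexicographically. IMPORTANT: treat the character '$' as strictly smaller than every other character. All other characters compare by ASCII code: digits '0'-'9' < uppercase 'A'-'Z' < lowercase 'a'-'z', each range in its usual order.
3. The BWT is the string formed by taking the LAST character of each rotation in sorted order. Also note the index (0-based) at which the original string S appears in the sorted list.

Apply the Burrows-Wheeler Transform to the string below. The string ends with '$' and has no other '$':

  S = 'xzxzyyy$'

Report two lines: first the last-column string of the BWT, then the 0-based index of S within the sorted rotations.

Answer: y$zyyzxx
1

Derivation:
All 8 rotations (rotation i = S[i:]+S[:i]):
  rot[0] = xzxzyyy$
  rot[1] = zxzyyy$x
  rot[2] = xzyyy$xz
  rot[3] = zyyy$xzx
  rot[4] = yyy$xzxz
  rot[5] = yy$xzxzy
  rot[6] = y$xzxzyy
  rot[7] = $xzxzyyy
Sorted (with $ < everything):
  sorted[0] = $xzxzyyy  (last char: 'y')
  sorted[1] = xzxzyyy$  (last char: '$')
  sorted[2] = xzyyy$xz  (last char: 'z')
  sorted[3] = y$xzxzyy  (last char: 'y')
  sorted[4] = yy$xzxzy  (last char: 'y')
  sorted[5] = yyy$xzxz  (last char: 'z')
  sorted[6] = zxzyyy$x  (last char: 'x')
  sorted[7] = zyyy$xzx  (last char: 'x')
Last column: y$zyyzxx
Original string S is at sorted index 1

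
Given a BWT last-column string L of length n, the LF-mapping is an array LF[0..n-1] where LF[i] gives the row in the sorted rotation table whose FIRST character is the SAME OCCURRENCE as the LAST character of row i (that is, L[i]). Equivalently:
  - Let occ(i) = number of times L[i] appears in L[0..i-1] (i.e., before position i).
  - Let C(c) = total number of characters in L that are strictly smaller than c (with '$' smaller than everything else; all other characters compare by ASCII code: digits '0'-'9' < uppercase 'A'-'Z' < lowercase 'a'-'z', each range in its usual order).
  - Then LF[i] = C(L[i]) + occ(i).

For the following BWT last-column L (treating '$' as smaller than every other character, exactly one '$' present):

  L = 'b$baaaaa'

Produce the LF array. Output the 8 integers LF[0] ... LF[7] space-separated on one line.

Char counts: '$':1, 'a':5, 'b':2
C (first-col start): C('$')=0, C('a')=1, C('b')=6
L[0]='b': occ=0, LF[0]=C('b')+0=6+0=6
L[1]='$': occ=0, LF[1]=C('$')+0=0+0=0
L[2]='b': occ=1, LF[2]=C('b')+1=6+1=7
L[3]='a': occ=0, LF[3]=C('a')+0=1+0=1
L[4]='a': occ=1, LF[4]=C('a')+1=1+1=2
L[5]='a': occ=2, LF[5]=C('a')+2=1+2=3
L[6]='a': occ=3, LF[6]=C('a')+3=1+3=4
L[7]='a': occ=4, LF[7]=C('a')+4=1+4=5

Answer: 6 0 7 1 2 3 4 5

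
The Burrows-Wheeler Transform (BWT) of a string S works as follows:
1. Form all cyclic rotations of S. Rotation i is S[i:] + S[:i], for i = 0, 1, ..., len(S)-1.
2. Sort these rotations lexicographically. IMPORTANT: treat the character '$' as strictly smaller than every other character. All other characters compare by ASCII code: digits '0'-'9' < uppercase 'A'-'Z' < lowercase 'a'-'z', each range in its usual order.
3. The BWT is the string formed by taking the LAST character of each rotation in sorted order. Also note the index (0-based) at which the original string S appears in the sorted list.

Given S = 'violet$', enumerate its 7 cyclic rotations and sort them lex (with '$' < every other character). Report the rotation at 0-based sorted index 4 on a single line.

Answer: olet$vi

Derivation:
All 7 rotations (rotation i = S[i:]+S[:i]):
  rot[0] = violet$
  rot[1] = iolet$v
  rot[2] = olet$vi
  rot[3] = let$vio
  rot[4] = et$viol
  rot[5] = t$viole
  rot[6] = $violet
Sorted (with $ < everything):
  sorted[0] = $violet
  sorted[1] = et$viol
  sorted[2] = iolet$v
  sorted[3] = let$vio
  sorted[4] = olet$vi
  sorted[5] = t$viole
  sorted[6] = violet$
sorted[4] = olet$vi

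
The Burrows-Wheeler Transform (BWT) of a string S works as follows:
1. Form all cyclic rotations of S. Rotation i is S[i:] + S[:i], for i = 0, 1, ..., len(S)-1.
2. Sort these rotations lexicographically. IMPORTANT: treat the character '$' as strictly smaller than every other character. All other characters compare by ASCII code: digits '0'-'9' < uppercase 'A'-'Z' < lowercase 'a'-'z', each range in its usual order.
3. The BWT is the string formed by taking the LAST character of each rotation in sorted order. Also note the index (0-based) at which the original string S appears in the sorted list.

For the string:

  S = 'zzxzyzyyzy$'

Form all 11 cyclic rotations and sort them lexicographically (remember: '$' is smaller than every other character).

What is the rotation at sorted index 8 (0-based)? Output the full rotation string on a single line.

All 11 rotations (rotation i = S[i:]+S[:i]):
  rot[0] = zzxzyzyyzy$
  rot[1] = zxzyzyyzy$z
  rot[2] = xzyzyyzy$zz
  rot[3] = zyzyyzy$zzx
  rot[4] = yzyyzy$zzxz
  rot[5] = zyyzy$zzxzy
  rot[6] = yyzy$zzxzyz
  rot[7] = yzy$zzxzyzy
  rot[8] = zy$zzxzyzyy
  rot[9] = y$zzxzyzyyz
  rot[10] = $zzxzyzyyzy
Sorted (with $ < everything):
  sorted[0] = $zzxzyzyyzy
  sorted[1] = xzyzyyzy$zz
  sorted[2] = y$zzxzyzyyz
  sorted[3] = yyzy$zzxzyz
  sorted[4] = yzy$zzxzyzy
  sorted[5] = yzyyzy$zzxz
  sorted[6] = zxzyzyyzy$z
  sorted[7] = zy$zzxzyzyy
  sorted[8] = zyyzy$zzxzy
  sorted[9] = zyzyyzy$zzx
  sorted[10] = zzxzyzyyzy$
sorted[8] = zyyzy$zzxzy

Answer: zyyzy$zzxzy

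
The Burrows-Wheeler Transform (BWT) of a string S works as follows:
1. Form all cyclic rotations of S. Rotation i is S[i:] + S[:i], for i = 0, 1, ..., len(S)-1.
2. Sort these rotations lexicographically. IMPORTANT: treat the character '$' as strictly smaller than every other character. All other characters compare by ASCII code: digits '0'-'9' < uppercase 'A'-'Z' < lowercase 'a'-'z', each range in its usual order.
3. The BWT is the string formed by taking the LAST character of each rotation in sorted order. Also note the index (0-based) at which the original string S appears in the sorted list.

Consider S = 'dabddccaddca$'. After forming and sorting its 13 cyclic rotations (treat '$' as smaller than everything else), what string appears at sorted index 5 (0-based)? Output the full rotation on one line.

All 13 rotations (rotation i = S[i:]+S[:i]):
  rot[0] = dabddccaddca$
  rot[1] = abddccaddca$d
  rot[2] = bddccaddca$da
  rot[3] = ddccaddca$dab
  rot[4] = dccaddca$dabd
  rot[5] = ccaddca$dabdd
  rot[6] = caddca$dabddc
  rot[7] = addca$dabddcc
  rot[8] = ddca$dabddcca
  rot[9] = dca$dabddccad
  rot[10] = ca$dabddccadd
  rot[11] = a$dabddccaddc
  rot[12] = $dabddccaddca
Sorted (with $ < everything):
  sorted[0] = $dabddccaddca
  sorted[1] = a$dabddccaddc
  sorted[2] = abddccaddca$d
  sorted[3] = addca$dabddcc
  sorted[4] = bddccaddca$da
  sorted[5] = ca$dabddccadd
  sorted[6] = caddca$dabddc
  sorted[7] = ccaddca$dabdd
  sorted[8] = dabddccaddca$
  sorted[9] = dca$dabddccad
  sorted[10] = dccaddca$dabd
  sorted[11] = ddca$dabddcca
  sorted[12] = ddccaddca$dab
sorted[5] = ca$dabddccadd

Answer: ca$dabddccadd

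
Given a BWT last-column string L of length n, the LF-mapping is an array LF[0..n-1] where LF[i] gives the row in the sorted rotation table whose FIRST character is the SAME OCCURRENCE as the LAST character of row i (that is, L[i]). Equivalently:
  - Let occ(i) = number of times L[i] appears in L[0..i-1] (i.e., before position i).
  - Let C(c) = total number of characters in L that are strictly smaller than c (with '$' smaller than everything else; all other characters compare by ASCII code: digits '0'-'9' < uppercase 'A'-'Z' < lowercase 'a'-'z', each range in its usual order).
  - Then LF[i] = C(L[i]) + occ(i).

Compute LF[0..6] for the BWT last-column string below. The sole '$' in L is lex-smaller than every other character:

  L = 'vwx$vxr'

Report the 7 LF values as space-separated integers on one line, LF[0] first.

Char counts: '$':1, 'r':1, 'v':2, 'w':1, 'x':2
C (first-col start): C('$')=0, C('r')=1, C('v')=2, C('w')=4, C('x')=5
L[0]='v': occ=0, LF[0]=C('v')+0=2+0=2
L[1]='w': occ=0, LF[1]=C('w')+0=4+0=4
L[2]='x': occ=0, LF[2]=C('x')+0=5+0=5
L[3]='$': occ=0, LF[3]=C('$')+0=0+0=0
L[4]='v': occ=1, LF[4]=C('v')+1=2+1=3
L[5]='x': occ=1, LF[5]=C('x')+1=5+1=6
L[6]='r': occ=0, LF[6]=C('r')+0=1+0=1

Answer: 2 4 5 0 3 6 1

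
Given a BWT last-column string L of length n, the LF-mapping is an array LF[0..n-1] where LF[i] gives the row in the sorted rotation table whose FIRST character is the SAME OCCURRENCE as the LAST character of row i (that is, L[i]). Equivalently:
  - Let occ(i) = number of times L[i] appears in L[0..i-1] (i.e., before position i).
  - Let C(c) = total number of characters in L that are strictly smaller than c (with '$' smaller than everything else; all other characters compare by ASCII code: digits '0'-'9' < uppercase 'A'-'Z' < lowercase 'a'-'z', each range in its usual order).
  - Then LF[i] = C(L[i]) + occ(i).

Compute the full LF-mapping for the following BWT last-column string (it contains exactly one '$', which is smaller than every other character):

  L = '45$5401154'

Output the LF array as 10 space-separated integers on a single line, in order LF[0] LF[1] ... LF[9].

Char counts: '$':1, '0':1, '1':2, '4':3, '5':3
C (first-col start): C('$')=0, C('0')=1, C('1')=2, C('4')=4, C('5')=7
L[0]='4': occ=0, LF[0]=C('4')+0=4+0=4
L[1]='5': occ=0, LF[1]=C('5')+0=7+0=7
L[2]='$': occ=0, LF[2]=C('$')+0=0+0=0
L[3]='5': occ=1, LF[3]=C('5')+1=7+1=8
L[4]='4': occ=1, LF[4]=C('4')+1=4+1=5
L[5]='0': occ=0, LF[5]=C('0')+0=1+0=1
L[6]='1': occ=0, LF[6]=C('1')+0=2+0=2
L[7]='1': occ=1, LF[7]=C('1')+1=2+1=3
L[8]='5': occ=2, LF[8]=C('5')+2=7+2=9
L[9]='4': occ=2, LF[9]=C('4')+2=4+2=6

Answer: 4 7 0 8 5 1 2 3 9 6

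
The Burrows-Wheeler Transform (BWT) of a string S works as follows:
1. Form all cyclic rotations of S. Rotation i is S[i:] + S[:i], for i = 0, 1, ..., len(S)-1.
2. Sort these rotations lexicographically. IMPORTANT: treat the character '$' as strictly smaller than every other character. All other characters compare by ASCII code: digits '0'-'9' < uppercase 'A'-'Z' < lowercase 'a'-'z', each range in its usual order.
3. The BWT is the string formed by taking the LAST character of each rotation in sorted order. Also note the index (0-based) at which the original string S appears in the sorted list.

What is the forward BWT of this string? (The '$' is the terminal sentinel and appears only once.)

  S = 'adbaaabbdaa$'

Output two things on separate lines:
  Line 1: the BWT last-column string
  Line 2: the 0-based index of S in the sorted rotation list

Answer: aadbaa$dabba
6

Derivation:
All 12 rotations (rotation i = S[i:]+S[:i]):
  rot[0] = adbaaabbdaa$
  rot[1] = dbaaabbdaa$a
  rot[2] = baaabbdaa$ad
  rot[3] = aaabbdaa$adb
  rot[4] = aabbdaa$adba
  rot[5] = abbdaa$adbaa
  rot[6] = bbdaa$adbaaa
  rot[7] = bdaa$adbaaab
  rot[8] = daa$adbaaabb
  rot[9] = aa$adbaaabbd
  rot[10] = a$adbaaabbda
  rot[11] = $adbaaabbdaa
Sorted (with $ < everything):
  sorted[0] = $adbaaabbdaa  (last char: 'a')
  sorted[1] = a$adbaaabbda  (last char: 'a')
  sorted[2] = aa$adbaaabbd  (last char: 'd')
  sorted[3] = aaabbdaa$adb  (last char: 'b')
  sorted[4] = aabbdaa$adba  (last char: 'a')
  sorted[5] = abbdaa$adbaa  (last char: 'a')
  sorted[6] = adbaaabbdaa$  (last char: '$')
  sorted[7] = baaabbdaa$ad  (last char: 'd')
  sorted[8] = bbdaa$adbaaa  (last char: 'a')
  sorted[9] = bdaa$adbaaab  (last char: 'b')
  sorted[10] = daa$adbaaabb  (last char: 'b')
  sorted[11] = dbaaabbdaa$a  (last char: 'a')
Last column: aadbaa$dabba
Original string S is at sorted index 6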